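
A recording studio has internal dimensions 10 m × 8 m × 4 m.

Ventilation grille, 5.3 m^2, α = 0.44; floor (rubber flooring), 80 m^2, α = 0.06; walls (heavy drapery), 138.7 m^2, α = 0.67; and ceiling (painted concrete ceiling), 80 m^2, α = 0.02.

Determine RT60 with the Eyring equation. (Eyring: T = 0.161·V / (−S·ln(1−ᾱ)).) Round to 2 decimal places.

Total surface area S = 5.3 + 80 + 138.7 + 80 = 304.0 m^2.
Σ(Sᵢαᵢ) = 5.3×0.44 + 80×0.06 + 138.7×0.67 + 80×0.02 = 101.661.
ᾱ = 101.661 / 304.0 = 0.3344.
Eyring denominator: −S ln(1−ᾱ) = 123.748.
V = 10 × 8 × 4 = 320 m³.
RT60 = 0.161 × 320 / 123.748 = 0.42 s.

0.42 s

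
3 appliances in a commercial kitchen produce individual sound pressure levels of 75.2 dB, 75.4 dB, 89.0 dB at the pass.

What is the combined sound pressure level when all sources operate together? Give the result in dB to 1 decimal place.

Σ 10^(Lᵢ/10) = 8.621e+08.
Combined level = 10 log₁₀(8.621e+08) = 89.4 dB.

89.4 dB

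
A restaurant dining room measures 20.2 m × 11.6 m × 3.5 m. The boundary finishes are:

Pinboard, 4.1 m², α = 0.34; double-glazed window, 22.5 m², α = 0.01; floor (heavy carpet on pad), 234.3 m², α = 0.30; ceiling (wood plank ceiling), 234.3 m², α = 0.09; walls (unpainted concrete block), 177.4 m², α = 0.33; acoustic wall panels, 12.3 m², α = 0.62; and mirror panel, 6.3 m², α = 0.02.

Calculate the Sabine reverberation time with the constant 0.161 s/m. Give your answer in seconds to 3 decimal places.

0.829 seconds

Equivalent absorption area: A = 4.1*0.34 + 22.5*0.01 + 234.3*0.30 + 234.3*0.09 + 177.4*0.33 + 12.3*0.62 + 6.3*0.02 = 159.290 m².
Room volume: 820.12 m³.
T = 0.161 V/A = 0.161·820.12/159.290 = 0.829 s.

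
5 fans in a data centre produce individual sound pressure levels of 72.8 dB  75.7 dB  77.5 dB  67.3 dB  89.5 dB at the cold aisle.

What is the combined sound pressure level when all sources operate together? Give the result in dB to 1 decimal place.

Converting to relative power and adding: 10^(72.8/10) + 10^(75.7/10) + 10^(77.5/10) + 10^(67.3/10) + 10^(89.5/10) = 1.009e+09.
L_total = 10·log₁₀(1.009e+09) = 90.0 dB.

90.0 dB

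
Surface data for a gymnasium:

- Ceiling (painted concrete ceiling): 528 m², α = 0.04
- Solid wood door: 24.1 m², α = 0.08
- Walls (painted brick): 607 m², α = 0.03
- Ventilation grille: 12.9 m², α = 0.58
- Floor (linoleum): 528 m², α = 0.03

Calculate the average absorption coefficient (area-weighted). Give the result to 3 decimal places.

0.038

Total surface area S = 1700.0 m².
Weighted sum Σ Sα = 64.580.
ᾱ = 64.580 / 1700.0 = 0.038.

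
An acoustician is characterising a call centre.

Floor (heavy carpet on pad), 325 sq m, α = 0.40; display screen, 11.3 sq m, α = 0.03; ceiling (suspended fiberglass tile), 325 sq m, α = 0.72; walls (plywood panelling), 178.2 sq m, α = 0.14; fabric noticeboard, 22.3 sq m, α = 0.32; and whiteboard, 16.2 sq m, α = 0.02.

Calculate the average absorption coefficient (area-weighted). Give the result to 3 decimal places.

0.452

S = Σ Sᵢ = 325 + 11.3 + 325 + 178.2 + 22.3 + 16.2 = 878.0 sq m.
A = 325×0.40 + 11.3×0.03 + 325×0.72 + 178.2×0.14 + 22.3×0.32 + 16.2×0.02 = 396.747 sabins.
ᾱ = 396.747 / 878.0 = 0.452.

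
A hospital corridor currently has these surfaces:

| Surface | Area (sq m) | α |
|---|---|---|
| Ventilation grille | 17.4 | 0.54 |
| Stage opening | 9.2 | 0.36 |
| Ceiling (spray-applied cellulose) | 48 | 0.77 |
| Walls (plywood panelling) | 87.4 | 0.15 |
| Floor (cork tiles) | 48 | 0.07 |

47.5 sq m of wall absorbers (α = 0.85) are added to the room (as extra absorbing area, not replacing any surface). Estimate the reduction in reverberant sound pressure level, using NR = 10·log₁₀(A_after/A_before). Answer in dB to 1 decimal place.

2.1 dB

Equivalent absorption area: A_before = 17.4*0.54 + 9.2*0.36 + 48*0.77 + 87.4*0.15 + 48*0.07 = 66.138 sq m.
Added absorption = 47.5 × 0.85 = 40.375 sabins.
New total A_after = 106.513 sabins.
NR = 10·log₁₀(106.513/66.138) = 2.1 dB.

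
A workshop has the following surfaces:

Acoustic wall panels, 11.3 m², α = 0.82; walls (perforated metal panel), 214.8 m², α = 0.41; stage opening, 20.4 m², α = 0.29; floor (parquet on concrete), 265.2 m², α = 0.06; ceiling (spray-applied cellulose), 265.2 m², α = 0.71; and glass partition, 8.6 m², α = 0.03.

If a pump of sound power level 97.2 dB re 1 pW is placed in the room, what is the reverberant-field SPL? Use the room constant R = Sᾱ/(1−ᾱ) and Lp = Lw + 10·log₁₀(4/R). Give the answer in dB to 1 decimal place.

Σ(Sᵢαᵢ) = 11.3·0.82 + 214.8·0.41 + 20.4·0.29 + 265.2·0.06 + 265.2·0.71 + 8.6·0.03 = 307.712; total area S = 785.5 m².
ᾱ = 0.3917, so room constant R = A/(1−ᾱ) = 505.856 m².
Lp = Lw + 10 log₁₀(4/R) = 97.2 -21.02 = 76.2 dB.

76.2 dB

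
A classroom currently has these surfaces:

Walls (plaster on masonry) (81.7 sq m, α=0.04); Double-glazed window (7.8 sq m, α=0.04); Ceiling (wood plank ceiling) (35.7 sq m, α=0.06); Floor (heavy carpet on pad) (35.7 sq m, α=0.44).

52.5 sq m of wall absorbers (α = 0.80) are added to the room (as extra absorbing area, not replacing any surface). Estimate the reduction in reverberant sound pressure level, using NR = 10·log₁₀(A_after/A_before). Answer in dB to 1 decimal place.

Summing Sᵢαᵢ: 3.268 + 0.312 + 2.142 + 15.708 → A_before = 21.430 sabins.
Added absorption = 52.5 × 0.80 = 42.000 sabins.
New total A_after = 63.430 sabins.
NR = 10·log₁₀(63.430/21.430) = 4.7 dB.

4.7 dB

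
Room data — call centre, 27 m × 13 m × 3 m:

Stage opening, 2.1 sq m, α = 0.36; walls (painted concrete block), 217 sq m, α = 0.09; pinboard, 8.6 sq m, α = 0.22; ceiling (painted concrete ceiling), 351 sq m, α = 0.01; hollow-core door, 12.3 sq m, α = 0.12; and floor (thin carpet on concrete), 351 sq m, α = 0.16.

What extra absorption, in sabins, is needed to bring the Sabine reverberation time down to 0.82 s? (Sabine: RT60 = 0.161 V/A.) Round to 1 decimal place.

123.4 sabins

Equivalent absorption area: A₁ = 2.1·0.36 + 217·0.09 + 8.6·0.22 + 351·0.01 + 12.3·0.12 + 351·0.16 = 83.324 sq m.
V = 1053 m³. Required absorption A₂ = 0.161 × 1053 / 0.82 = 206.748 sabins.
Shortfall: 206.748 − 83.324 = 123.4 sabins.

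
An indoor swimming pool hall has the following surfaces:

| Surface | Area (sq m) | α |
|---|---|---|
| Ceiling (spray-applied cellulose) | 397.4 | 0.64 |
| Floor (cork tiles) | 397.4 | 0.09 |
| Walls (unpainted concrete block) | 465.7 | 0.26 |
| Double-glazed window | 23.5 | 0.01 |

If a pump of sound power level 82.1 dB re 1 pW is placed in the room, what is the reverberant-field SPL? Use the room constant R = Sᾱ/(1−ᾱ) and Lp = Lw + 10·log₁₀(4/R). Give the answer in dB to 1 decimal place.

60.3 dB

Σ(Sᵢαᵢ) = 397.4·0.64 + 397.4·0.09 + 465.7·0.26 + 23.5·0.01 = 411.419; total area S = 1284.0 sq m.
ᾱ = 411.419/1284.0 = 0.3204; R = Sᾱ/(1−ᾱ) = 411.419/(1−0.3204) = 605.384 sq m.
Lp = Lw + 10 log₁₀(4/R) = 82.1 -21.80 = 60.3 dB.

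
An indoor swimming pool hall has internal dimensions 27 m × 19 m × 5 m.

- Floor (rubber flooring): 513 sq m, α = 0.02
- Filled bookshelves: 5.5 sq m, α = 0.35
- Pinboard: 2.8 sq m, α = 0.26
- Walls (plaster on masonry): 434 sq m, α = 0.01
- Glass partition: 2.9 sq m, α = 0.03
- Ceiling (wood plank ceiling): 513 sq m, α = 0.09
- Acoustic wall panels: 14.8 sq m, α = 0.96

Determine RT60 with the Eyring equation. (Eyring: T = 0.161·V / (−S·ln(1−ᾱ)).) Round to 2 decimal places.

5.17 sec

S = Σ Sᵢ = 1486.0 sq m.
Absorption A = 513·0.02 + 5.5·0.35 + 2.8·0.26 + 434·0.01 + 2.9·0.03 + 513·0.09 + 14.8·0.96 = 77.718 sabins.
ᾱ = 77.718 / 1486.0 = 0.0523.
−S·ln(1−ᾱ) = −1486.0 × ln(1 − 0.0523) = 79.824.
V = 27 × 19 × 5 = 2565 m³.
RT60 = 0.161 × 2565 / 79.824 = 5.17 s.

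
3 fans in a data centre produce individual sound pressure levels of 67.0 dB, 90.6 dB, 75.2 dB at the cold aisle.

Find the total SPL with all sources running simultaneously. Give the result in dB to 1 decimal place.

90.7 dB

Converting to relative power and adding: 10^(67.0/10) + 10^(90.6/10) + 10^(75.2/10) = 1.186e+09.
Combined level = 10 log₁₀(1.186e+09) = 90.7 dB.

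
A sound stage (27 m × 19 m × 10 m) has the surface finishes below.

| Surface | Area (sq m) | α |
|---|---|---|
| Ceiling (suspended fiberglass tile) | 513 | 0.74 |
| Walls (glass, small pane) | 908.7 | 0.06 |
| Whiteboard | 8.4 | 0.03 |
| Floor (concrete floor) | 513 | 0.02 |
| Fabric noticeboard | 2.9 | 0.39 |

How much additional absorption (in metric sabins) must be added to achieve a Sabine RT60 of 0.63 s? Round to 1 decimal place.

865.2 sabins

Equivalent absorption area: A₁ = 513·0.74 + 908.7·0.06 + 8.4·0.03 + 513·0.02 + 2.9·0.39 = 445.785 sq m.
V = 5130 m³. Required absorption A₂ = 0.161 × 5130 / 0.63 = 1311.000 sabins.
ΔA = A₂ − A₁ = 1311.000 − 445.785 = 865.2 sabins.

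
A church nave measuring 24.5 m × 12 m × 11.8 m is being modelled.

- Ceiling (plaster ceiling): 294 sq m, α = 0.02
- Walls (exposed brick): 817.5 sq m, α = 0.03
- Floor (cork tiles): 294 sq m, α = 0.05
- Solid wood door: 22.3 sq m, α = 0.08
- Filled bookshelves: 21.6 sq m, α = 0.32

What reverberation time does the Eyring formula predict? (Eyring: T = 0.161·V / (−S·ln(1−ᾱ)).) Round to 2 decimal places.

10.19 seconds

Total surface area S = 294 + 817.5 + 294 + 22.3 + 21.6 = 1449.4 sq m.
Σ(Sᵢαᵢ) = 294·0.02 + 817.5·0.03 + 294·0.05 + 22.3·0.08 + 21.6·0.32 = 53.801.
ᾱ = 53.801 / 1449.4 = 0.0371.
−S·ln(1−ᾱ) = −1449.4 × ln(1 − 0.0371) = 54.796.
V = 24.5 × 12 × 11.8 = 3469.2 m³.
RT60 = 0.161 × 3469.2 / 54.796 = 10.19 s.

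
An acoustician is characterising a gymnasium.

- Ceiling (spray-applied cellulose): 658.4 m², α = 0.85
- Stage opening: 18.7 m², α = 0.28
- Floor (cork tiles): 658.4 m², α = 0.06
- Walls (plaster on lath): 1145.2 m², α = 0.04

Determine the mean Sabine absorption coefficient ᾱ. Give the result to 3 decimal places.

0.262

S = Σ Sᵢ = 658.4 + 18.7 + 658.4 + 1145.2 = 2480.7 m².
Weighted sum Σ Sα = 650.188.
ᾱ = 650.188 / 2480.7 = 0.262.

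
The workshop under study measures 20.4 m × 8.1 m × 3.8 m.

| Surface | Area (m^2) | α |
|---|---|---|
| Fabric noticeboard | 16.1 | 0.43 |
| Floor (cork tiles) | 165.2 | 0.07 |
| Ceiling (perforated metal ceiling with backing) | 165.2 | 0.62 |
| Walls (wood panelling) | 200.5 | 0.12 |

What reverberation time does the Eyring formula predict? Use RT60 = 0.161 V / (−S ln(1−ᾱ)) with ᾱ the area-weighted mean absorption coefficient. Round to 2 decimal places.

Total surface area S = 16.1 + 165.2 + 165.2 + 200.5 = 547.0 m^2.
Σ(Sᵢαᵢ) = 16.1·0.43 + 165.2·0.07 + 165.2·0.62 + 200.5·0.12 = 144.971.
Mean coefficient ᾱ = A/S = 0.2650.
−S·ln(1−ᾱ) = −547.0 × ln(1 − 0.2650) = 168.413.
V = 20.4 × 8.1 × 3.8 = 627.912 m³.
RT60 = 0.161 × 627.912 / 168.413 = 0.60 s.

0.60 s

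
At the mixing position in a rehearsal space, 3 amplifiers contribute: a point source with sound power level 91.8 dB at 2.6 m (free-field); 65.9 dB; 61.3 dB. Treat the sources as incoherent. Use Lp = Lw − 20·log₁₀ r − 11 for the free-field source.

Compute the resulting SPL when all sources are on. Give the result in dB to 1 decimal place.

73.6 dB

Source at 2.6 m: Lp = 91.8 − 20·log₁₀(2.6) − 11 = 72.5 dB.
Σ 10^(Lᵢ/10) = 2.302e+07.
Combined level = 10 log₁₀(2.302e+07) = 73.6 dB.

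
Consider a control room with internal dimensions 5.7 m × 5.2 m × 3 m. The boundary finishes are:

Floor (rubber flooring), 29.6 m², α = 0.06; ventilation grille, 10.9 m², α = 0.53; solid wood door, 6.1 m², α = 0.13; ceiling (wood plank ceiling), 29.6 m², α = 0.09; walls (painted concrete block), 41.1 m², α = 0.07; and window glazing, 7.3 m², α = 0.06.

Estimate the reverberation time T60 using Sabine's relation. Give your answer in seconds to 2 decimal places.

A = Σ Sᵢαᵢ = 29.6·0.06 + 10.9·0.53 + 6.1·0.13 + 29.6·0.09 + 41.1·0.07 + 7.3·0.06 = 14.325 sabins.
V = 5.7·5.2·3 = 88.92 m³.
RT60 = 0.161 · V / A = 0.161 × 88.92 / 14.325 = 1.00 s.

1.00 s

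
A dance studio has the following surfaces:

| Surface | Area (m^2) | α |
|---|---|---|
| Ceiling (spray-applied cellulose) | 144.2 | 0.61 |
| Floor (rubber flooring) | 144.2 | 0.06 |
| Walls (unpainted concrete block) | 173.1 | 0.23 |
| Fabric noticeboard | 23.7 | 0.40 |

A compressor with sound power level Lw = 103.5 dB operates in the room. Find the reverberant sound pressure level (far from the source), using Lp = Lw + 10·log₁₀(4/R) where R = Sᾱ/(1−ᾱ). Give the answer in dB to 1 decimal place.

86.3 dB

A = 145.907 sabins; S = 485.2 m^2.
ᾱ = 145.907/485.2 = 0.3007; R = Sᾱ/(1−ᾱ) = 145.907/(1−0.3007) = 208.647 m^2.
Lp = Lw + 10 log₁₀(4/R) = 103.5 -17.17 = 86.3 dB.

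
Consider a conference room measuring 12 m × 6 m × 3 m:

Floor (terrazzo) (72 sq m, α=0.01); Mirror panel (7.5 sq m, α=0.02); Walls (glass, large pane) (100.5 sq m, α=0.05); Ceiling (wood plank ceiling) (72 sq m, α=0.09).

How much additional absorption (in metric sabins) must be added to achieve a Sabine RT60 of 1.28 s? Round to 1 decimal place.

Equivalent absorption area: A₁ = 72·0.01 + 7.5·0.02 + 100.5·0.05 + 72·0.09 = 12.375 sq m.
Target A₂ = 0.161·216/1.28 = 27.169 sabins (V = 216 m³).
Shortfall: 27.169 − 12.375 = 14.8 sabins.

14.8 sabins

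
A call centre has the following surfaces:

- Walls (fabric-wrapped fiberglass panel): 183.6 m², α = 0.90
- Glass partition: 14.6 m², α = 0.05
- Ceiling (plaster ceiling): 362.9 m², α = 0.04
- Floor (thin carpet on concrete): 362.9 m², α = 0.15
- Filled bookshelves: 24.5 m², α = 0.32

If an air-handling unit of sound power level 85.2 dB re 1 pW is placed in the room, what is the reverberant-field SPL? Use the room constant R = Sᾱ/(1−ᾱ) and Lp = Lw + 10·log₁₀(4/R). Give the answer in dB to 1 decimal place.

66.1 dB

Σ(Sᵢαᵢ) = 183.6·0.90 + 14.6·0.05 + 362.9·0.04 + 362.9·0.15 + 24.5·0.32 = 242.761; total area S = 948.5 m².
ᾱ = 242.761/948.5 = 0.2559; R = Sᾱ/(1−ᾱ) = 242.761/(1−0.2559) = 326.248 m².
Lp = 85.2 + 10·log₁₀(4/326.248) = 85.2 + (-19.11) = 66.1 dB.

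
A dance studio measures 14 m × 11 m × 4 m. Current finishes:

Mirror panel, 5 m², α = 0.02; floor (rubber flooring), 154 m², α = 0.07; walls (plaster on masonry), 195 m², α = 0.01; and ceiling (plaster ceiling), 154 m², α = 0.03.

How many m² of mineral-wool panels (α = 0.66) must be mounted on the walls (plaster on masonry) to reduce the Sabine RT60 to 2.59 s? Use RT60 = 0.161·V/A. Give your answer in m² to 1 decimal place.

32.1

Equivalent absorption area: A₁ = 5·0.02 + 154·0.07 + 195·0.01 + 154·0.03 = 17.450 m².
V = 616 m³. Target absorption A₂ = 0.161 × 616 / 2.59 = 38.292 sabins.
Absorption to add: 38.292 − 17.450 = 20.842 sabins.
Net gain per m²: Δα = 0.66 − 0.01 = 0.65.
Panel area = 20.842 / 0.65 = 32.1 m².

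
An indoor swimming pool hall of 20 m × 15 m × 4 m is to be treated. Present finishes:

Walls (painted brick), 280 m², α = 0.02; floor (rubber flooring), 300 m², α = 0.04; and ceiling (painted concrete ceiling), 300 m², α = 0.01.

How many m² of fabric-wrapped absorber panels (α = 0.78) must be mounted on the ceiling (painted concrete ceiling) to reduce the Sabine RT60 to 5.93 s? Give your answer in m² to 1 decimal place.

A₁ = Σ Sᵢαᵢ = 280·0.02 + 300·0.04 + 300·0.01 = 20.600 sabins.
Required A₂ = 0.161·1200/5.93 = 32.580 sabins.
ΔA needed = 32.580 − 20.600 = 11.980 sabins.
Net gain per m²: Δα = 0.78 − 0.01 = 0.77.
Area = ΔA/Δα = 11.980/0.77 = 15.6 m².

15.6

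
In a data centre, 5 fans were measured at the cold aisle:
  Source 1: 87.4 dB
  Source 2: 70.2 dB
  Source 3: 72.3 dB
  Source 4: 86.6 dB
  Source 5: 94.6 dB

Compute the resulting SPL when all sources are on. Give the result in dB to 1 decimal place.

95.9 dB

Converting to relative power and adding: 10^(87.4/10) + 10^(70.2/10) + 10^(72.3/10) + 10^(86.6/10) + 10^(94.6/10) = 3.918e+09.
L_total = 10·log₁₀(3.918e+09) = 95.9 dB.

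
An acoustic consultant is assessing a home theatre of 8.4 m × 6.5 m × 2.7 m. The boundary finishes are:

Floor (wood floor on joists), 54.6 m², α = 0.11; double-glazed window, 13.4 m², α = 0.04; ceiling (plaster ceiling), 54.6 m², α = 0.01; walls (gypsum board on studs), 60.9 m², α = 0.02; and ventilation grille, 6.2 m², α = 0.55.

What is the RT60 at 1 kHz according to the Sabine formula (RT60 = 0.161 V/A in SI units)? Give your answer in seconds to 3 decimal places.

2.026 sec

Equivalent absorption area: A = 54.6*0.11 + 13.4*0.04 + 54.6*0.01 + 60.9*0.02 + 6.2*0.55 = 11.716 m².
V = 8.4·6.5·2.7 = 147.42 m³.
Sabine: RT60 = 0.161 × 147.42 / 11.716 = 2.026 s.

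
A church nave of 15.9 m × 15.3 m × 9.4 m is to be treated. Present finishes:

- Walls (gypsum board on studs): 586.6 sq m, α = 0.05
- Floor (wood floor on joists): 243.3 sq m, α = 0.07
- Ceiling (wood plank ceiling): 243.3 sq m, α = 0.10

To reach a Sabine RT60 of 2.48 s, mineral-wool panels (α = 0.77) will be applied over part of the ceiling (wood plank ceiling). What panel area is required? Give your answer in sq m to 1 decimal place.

116.1

Summing Sᵢαᵢ: 29.330 + 17.031 + 24.330 → A₁ = 70.691 sabins.
Required A₂ = 0.161·2286.738/2.48 = 148.454 sabins.
Absorption to add: 148.454 − 70.691 = 77.763 sabins.
Each sq m of panel replacing the ceiling (wood plank ceiling) adds (0.77 − 0.10) = 0.67 sabins.
Panel area = 77.763 / 0.67 = 116.1 sq m.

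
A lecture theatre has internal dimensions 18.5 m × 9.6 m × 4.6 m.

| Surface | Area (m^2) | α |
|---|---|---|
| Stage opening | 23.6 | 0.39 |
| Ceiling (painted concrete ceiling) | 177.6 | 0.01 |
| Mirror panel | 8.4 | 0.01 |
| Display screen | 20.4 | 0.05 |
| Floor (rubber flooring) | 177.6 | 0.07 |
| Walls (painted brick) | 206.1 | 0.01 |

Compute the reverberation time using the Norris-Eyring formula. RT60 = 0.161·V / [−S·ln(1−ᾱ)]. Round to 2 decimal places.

S = Σ Sᵢ = 613.7 m^2.
Absorption A = 23.6·0.39 + 177.6·0.01 + 8.4·0.01 + 20.4·0.05 + 177.6·0.07 + 206.1·0.01 = 26.577 sabins.
Mean coefficient ᾱ = A/S = 0.0433.
Eyring denominator: −S ln(1−ᾱ) = 27.166.
V = 18.5 × 9.6 × 4.6 = 816.96 m³.
T = 0.161·V/[−S·ln(1−ᾱ)] = 0.161·816.96/27.166 = 4.84 s.

4.84 seconds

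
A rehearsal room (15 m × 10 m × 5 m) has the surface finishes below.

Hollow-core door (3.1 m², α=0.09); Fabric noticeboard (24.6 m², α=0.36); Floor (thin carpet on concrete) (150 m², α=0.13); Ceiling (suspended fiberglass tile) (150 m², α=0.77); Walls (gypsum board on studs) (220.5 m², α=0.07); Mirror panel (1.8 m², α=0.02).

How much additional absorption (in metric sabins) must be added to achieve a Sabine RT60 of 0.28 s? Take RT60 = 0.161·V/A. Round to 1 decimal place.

Total absorption A₁ = 3.1·0.09 + 24.6·0.36 + 150·0.13 + 150·0.77 + 220.5·0.07 + 1.8·0.02
  = 0.279 + 8.856 + 19.500 + 115.500 + 15.435 + 0.036 = 159.606 m² sabins.
Target A₂ = 0.161·750/0.28 = 431.250 sabins (V = 750 m³).
Additional absorption ΔA = 431.250 − 159.606 = 271.6 sabins.

271.6 sabins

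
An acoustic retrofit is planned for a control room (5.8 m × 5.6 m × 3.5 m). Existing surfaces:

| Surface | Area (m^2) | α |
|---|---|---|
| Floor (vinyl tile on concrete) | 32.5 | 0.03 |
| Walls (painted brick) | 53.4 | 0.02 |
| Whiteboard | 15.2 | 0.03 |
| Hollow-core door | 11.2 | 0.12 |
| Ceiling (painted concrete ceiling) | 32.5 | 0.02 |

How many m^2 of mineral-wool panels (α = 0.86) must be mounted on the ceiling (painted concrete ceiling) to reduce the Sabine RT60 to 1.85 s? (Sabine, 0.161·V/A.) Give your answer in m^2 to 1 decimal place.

6.4

Summing Sᵢαᵢ: 0.975 + 1.068 + 0.456 + 1.344 + 0.650 → A₁ = 4.493 sabins.
Required A₂ = 0.161·113.68/1.85 = 9.893 sabins.
Absorption to add: 9.893 − 4.493 = 5.400 sabins.
Each m^2 of panel replacing the ceiling (painted concrete ceiling) adds (0.86 − 0.02) = 0.84 sabins.
Panel area = 5.400 / 0.84 = 6.4 m^2.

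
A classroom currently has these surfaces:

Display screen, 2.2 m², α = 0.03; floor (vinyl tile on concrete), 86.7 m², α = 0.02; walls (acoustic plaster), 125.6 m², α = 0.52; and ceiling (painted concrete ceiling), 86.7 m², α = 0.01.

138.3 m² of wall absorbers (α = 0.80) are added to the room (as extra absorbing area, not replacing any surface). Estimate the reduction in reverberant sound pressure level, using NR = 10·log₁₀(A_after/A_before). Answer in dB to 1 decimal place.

Total absorption A_before = 2.2×0.03 + 86.7×0.02 + 125.6×0.52 + 86.7×0.01
  = 0.066 + 1.734 + 65.312 + 0.867 = 67.979 m² sabins.
Added absorption = 138.3 × 0.80 = 110.640 sabins.
A_after = 67.979 + 110.640 = 178.619 sabins.
NR = 10·log₁₀(178.619/67.979) = 4.2 dB.

4.2 dB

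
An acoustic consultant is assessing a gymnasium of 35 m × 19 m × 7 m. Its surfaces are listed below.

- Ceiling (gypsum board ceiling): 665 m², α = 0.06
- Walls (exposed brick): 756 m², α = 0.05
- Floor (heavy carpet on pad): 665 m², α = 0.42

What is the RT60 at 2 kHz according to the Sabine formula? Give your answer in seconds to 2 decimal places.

Summing Sᵢαᵢ: 39.900 + 37.800 + 279.300 → A = 357.000 sabins.
V = 35·19·7 = 4655 m³.
Sabine: RT60 = 0.161 × 4655 / 357.000 = 2.10 s.

2.10 sec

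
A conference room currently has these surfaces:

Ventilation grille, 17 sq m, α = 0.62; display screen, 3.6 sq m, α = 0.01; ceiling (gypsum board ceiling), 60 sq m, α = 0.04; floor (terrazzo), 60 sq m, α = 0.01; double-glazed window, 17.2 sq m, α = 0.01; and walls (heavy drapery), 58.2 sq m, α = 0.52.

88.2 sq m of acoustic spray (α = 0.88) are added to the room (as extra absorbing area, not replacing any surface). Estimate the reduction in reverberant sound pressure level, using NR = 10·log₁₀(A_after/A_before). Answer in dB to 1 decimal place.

Summing Sᵢαᵢ: 10.540 + 0.036 + 2.400 + 0.600 + 0.172 + 30.264 → A_before = 44.012 sabins.
Treatment contributes 88.2·0.88 = 77.616 sabins.
New total A_after = 121.628 sabins.
NR = 10·log₁₀(121.628/44.012) = 4.4 dB.

4.4 dB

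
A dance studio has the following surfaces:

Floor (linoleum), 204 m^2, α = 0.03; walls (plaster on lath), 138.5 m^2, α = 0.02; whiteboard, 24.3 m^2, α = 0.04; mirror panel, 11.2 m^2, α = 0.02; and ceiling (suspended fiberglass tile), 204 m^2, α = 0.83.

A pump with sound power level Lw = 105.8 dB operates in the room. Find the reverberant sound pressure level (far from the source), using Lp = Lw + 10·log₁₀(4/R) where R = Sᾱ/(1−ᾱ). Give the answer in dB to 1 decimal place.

Σ(Sᵢαᵢ) = 204·0.03 + 138.5·0.02 + 24.3·0.04 + 11.2·0.02 + 204·0.83 = 179.406; total area S = 582.0 m^2.
ᾱ = 179.406/582.0 = 0.3083; R = Sᾱ/(1−ᾱ) = 179.406/(1−0.3083) = 259.370 m^2.
Lp = 105.8 + 10·log₁₀(4/259.370) = 105.8 + (-18.12) = 87.7 dB.

87.7 dB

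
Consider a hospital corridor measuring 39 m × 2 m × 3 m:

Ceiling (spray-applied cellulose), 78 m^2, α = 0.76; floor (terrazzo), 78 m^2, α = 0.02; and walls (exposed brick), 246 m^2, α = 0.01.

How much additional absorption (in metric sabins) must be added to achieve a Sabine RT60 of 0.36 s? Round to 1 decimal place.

41.4 sabins

A₁ = Σ Sᵢαᵢ = 78·0.76 + 78·0.02 + 246·0.01 = 63.300 sabins.
Target A₂ = 0.161·234/0.36 = 104.650 sabins (V = 234 m³).
ΔA = A₂ − A₁ = 104.650 − 63.300 = 41.4 sabins.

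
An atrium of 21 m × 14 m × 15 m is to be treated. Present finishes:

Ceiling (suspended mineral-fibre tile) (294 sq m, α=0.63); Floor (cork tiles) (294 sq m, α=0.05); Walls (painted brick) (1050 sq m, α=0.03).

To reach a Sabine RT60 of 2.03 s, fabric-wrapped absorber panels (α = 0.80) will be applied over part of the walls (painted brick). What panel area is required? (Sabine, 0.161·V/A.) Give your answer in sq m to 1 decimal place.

153.7

Equivalent absorption area: A₁ = 294×0.63 + 294×0.05 + 1050×0.03 = 231.420 sq m.
Required A₂ = 0.161·4410/2.03 = 349.759 sabins.
ΔA needed = 349.759 − 231.420 = 118.339 sabins.
Net gain per sq m: Δα = 0.80 − 0.03 = 0.77.
Area = ΔA/Δα = 118.339/0.77 = 153.7 sq m.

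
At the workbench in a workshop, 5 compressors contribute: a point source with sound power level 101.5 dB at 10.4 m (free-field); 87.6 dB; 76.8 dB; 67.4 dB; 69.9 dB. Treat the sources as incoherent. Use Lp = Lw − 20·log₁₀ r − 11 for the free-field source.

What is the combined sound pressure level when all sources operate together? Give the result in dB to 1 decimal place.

Source at 10.4 m: Lp = 101.5 − 20·log₁₀(10.4) − 11 = 70.2 dB.
Converting to relative power and adding: 10^(70.2/10) + 10^(87.6/10) + 10^(76.8/10) + 10^(67.4/10) + 10^(69.9/10) = 6.49e+08.
Combined level = 10 log₁₀(6.49e+08) = 88.1 dB.

88.1 dB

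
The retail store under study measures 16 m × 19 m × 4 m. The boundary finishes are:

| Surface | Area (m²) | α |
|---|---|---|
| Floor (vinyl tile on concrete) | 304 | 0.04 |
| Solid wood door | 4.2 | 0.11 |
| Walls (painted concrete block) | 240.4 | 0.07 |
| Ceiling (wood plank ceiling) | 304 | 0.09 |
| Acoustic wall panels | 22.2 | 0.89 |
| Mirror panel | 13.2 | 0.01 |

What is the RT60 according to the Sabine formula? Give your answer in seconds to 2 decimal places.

Summing Sᵢαᵢ: 12.160 + 0.462 + 16.828 + 27.360 + 19.758 + 0.132 → A = 76.700 sabins.
V = 16·19·4 = 1216 m³.
RT60 = 0.161 · V / A = 0.161 × 1216 / 76.700 = 2.55 s.

2.55 sec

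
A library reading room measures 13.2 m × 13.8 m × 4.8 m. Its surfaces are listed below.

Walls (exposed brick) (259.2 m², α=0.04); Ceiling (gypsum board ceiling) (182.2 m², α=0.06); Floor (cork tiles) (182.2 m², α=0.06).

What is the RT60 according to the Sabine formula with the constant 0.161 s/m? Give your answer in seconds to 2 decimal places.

Summing Sᵢαᵢ: 10.368 + 10.932 + 10.932 → A = 32.232 sabins.
V = 13.2·13.8·4.8 = 874.368 m³.
Sabine: RT60 = 0.161 × 874.368 / 32.232 = 4.37 s.

4.37 s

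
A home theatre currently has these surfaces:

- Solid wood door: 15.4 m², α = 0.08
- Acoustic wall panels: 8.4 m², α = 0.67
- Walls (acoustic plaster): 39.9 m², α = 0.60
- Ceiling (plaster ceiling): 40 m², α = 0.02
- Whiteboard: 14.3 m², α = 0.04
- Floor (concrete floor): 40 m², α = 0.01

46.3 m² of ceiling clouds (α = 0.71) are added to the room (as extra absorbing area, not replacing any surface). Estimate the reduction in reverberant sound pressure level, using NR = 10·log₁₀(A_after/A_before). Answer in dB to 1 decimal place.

Equivalent absorption area: A_before = 15.4*0.08 + 8.4*0.67 + 39.9*0.60 + 40*0.02 + 14.3*0.04 + 40*0.01 = 32.572 m².
Treatment contributes 46.3·0.71 = 32.873 sabins.
A_after = 32.572 + 32.873 = 65.445 sabins.
NR = 10·log₁₀(65.445/32.572) = 3.0 dB.

3.0 dB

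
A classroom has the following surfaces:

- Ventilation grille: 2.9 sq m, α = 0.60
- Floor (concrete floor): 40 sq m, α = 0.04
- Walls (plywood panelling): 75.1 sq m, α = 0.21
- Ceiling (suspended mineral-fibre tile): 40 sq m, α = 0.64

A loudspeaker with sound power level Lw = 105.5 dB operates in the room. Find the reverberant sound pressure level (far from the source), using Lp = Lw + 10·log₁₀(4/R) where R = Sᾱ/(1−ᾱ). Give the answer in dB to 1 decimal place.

Σ(Sᵢαᵢ) = 2.9·0.60 + 40·0.04 + 75.1·0.21 + 40·0.64 = 44.711; total area S = 158.0 sq m.
ᾱ = 44.711/158.0 = 0.2830; R = Sᾱ/(1−ᾱ) = 44.711/(1−0.2830) = 62.358 sq m.
Lp = 105.5 + 10·log₁₀(4/62.358) = 105.5 + (-11.93) = 93.6 dB.

93.6 dB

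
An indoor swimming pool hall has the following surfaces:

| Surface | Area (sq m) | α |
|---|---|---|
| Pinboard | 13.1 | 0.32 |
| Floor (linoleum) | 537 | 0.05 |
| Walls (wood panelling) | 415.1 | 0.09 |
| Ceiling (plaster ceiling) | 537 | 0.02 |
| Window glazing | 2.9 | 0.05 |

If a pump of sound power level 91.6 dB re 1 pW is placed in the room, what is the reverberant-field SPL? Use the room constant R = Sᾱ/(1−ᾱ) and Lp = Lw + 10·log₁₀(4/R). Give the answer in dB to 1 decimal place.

A = 79.286 sabins; S = 1505.1 sq m.
ᾱ = 0.0527, so room constant R = A/(1−ᾱ) = 83.697 sq m.
Lp = Lw + 10 log₁₀(4/R) = 91.6 -13.21 = 78.4 dB.

78.4 dB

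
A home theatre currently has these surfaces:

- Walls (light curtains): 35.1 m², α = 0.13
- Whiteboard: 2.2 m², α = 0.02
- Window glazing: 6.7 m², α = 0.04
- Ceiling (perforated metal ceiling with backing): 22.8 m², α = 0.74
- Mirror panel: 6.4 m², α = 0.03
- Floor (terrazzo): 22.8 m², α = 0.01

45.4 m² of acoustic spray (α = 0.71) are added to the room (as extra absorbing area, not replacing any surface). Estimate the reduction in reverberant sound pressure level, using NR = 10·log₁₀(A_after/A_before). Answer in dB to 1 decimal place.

Summing Sᵢαᵢ: 4.563 + 0.044 + 0.268 + 16.872 + 0.192 + 0.228 → A_before = 22.167 sabins.
Treatment contributes 45.4·0.71 = 32.234 sabins.
New total A_after = 54.401 sabins.
NR = 10·log₁₀(54.401/22.167) = 3.9 dB.

3.9 dB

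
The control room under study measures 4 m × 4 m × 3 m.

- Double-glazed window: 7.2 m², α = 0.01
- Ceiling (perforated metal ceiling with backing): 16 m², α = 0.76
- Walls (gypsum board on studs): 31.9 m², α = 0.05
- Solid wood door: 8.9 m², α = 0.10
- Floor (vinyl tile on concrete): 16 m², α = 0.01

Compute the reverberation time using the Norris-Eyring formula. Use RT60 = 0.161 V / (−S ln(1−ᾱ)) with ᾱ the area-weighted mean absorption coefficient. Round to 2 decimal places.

S = Σ Sᵢ = 80.0 m².
Absorption A = 7.2·0.01 + 16·0.76 + 31.9·0.05 + 8.9·0.10 + 16·0.01 = 14.877 sabins.
ᾱ = 14.877 / 80.0 = 0.1860.
Eyring denominator: −S ln(1−ᾱ) = 16.464.
V = 4 × 4 × 3 = 48 m³.
RT60 = 0.161 × 48 / 16.464 = 0.47 s.

0.47 seconds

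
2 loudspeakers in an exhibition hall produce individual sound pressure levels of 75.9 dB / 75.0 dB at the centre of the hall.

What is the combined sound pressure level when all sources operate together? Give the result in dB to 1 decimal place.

78.5 dB

Converting to relative power and adding: 10^(75.9/10) + 10^(75.0/10) = 7.053e+07.
L_total = 10·log₁₀(7.053e+07) = 78.5 dB.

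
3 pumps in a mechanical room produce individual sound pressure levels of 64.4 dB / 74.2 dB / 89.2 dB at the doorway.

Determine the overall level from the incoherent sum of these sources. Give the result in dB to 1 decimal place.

89.3 dB

Converting to relative power and adding: 10^(64.4/10) + 10^(74.2/10) + 10^(89.2/10) = 8.608e+08.
Combined level = 10 log₁₀(8.608e+08) = 89.3 dB.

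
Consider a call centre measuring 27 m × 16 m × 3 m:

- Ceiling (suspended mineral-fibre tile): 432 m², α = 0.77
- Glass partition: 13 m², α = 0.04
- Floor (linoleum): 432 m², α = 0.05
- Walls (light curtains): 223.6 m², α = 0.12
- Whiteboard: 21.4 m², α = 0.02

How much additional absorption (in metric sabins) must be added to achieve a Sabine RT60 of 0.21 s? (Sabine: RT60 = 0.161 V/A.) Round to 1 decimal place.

611.6 sabins

Equivalent absorption area: A₁ = 432*0.77 + 13*0.04 + 432*0.05 + 223.6*0.12 + 21.4*0.02 = 382.020 m².
For T = 0.21 s, need A₂ = 0.161·V/T = 0.161·1296/0.21 = 993.600 sabins.
Additional absorption ΔA = 993.600 − 382.020 = 611.6 sabins.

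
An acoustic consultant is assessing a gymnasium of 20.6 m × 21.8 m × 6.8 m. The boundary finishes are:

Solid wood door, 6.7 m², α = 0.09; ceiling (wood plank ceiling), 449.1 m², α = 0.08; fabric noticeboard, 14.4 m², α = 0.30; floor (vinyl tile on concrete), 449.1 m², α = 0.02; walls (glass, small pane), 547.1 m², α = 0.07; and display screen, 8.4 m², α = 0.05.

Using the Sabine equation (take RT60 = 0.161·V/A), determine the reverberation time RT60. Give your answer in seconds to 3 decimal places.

5.552 sec

A = Σ Sᵢαᵢ = 6.7×0.09 + 449.1×0.08 + 14.4×0.30 + 449.1×0.02 + 547.1×0.07 + 8.4×0.05 = 88.550 sabins.
Volume V = 20.6 × 21.8 × 6.8 = 3053.744 m³.
T = 0.161 V/A = 0.161·3053.744/88.550 = 5.552 s.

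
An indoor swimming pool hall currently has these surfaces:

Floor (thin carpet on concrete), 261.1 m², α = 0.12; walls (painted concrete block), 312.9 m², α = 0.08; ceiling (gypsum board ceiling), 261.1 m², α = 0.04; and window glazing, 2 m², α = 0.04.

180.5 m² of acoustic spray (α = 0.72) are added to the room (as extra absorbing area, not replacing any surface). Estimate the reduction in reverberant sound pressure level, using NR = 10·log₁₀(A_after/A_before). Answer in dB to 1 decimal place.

4.7 dB

Total absorption A_before = 261.1·0.12 + 312.9·0.08 + 261.1·0.04 + 2·0.04
  = 31.332 + 25.032 + 10.444 + 0.080 = 66.888 m² sabins.
Added absorption = 180.5 × 0.72 = 129.960 sabins.
A_after = 66.888 + 129.960 = 196.848 sabins.
NR = 10·log₁₀(196.848/66.888) = 4.7 dB.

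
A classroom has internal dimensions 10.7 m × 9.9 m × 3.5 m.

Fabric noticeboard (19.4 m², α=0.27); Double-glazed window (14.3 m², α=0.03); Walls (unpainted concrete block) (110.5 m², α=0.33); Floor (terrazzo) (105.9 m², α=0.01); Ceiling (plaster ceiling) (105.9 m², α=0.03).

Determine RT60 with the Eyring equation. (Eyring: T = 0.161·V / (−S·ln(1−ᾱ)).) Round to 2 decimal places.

1.20 s

Total surface area S = 19.4 + 14.3 + 110.5 + 105.9 + 105.9 = 356.0 m².
Σ(Sᵢαᵢ) = 19.4×0.27 + 14.3×0.03 + 110.5×0.33 + 105.9×0.01 + 105.9×0.03 = 46.368.
ᾱ = 46.368 / 356.0 = 0.1302.
Eyring denominator: −S ln(1−ᾱ) = 49.659.
V = 10.7 × 9.9 × 3.5 = 370.755 m³.
T = 0.161·V/[−S·ln(1−ᾱ)] = 0.161·370.755/49.659 = 1.20 s.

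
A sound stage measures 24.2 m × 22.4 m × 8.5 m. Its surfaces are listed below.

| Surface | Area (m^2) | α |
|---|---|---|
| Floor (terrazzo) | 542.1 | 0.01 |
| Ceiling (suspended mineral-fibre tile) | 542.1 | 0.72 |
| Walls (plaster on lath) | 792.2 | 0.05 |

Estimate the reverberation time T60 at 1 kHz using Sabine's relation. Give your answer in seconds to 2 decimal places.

1.70 s

Equivalent absorption area: A = 542.1*0.01 + 542.1*0.72 + 792.2*0.05 = 435.343 m^2.
Volume V = 24.2 × 22.4 × 8.5 = 4607.68 m³.
T = 0.161 V/A = 0.161·4607.68/435.343 = 1.70 s.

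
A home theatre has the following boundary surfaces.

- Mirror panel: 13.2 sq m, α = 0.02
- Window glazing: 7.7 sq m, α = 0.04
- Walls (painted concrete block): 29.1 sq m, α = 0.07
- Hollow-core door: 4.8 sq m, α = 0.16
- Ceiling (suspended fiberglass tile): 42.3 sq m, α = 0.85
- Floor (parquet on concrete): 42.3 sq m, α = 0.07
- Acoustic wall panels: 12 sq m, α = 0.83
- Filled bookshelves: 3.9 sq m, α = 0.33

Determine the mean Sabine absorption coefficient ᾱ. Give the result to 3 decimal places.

0.345

Total surface area S = 155.3 sq m.
Σ(Sᵢαᵢ) = 13.2×0.02 + 7.7×0.04 + 29.1×0.07 + 4.8×0.16 + 42.3×0.85 + 42.3×0.07 + 12×0.83 + 3.9×0.33 = 53.540.
ᾱ = A/S = 0.345.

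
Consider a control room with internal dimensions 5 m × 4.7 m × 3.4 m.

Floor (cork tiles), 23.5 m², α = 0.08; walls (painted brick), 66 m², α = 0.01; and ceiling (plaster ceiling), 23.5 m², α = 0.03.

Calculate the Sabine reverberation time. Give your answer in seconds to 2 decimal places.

Total absorption A = 23.5×0.08 + 66×0.01 + 23.5×0.03
  = 1.880 + 0.660 + 0.705 = 3.245 m² sabins.
Room volume: 79.9 m³.
T = 0.161 V/A = 0.161·79.9/3.245 = 3.96 s.

3.96 sec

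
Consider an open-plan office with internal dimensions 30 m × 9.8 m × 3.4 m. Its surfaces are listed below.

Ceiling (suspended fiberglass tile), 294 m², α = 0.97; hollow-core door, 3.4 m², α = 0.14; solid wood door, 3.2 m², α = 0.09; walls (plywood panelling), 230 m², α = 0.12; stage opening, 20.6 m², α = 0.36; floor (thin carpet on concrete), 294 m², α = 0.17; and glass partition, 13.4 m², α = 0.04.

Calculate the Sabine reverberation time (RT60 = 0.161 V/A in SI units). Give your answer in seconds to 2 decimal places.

Equivalent absorption area: A = 294·0.97 + 3.4·0.14 + 3.2·0.09 + 230·0.12 + 20.6·0.36 + 294·0.17 + 13.4·0.04 = 371.476 m².
Room volume: 999.6 m³.
Sabine: RT60 = 0.161 × 999.6 / 371.476 = 0.43 s.

0.43 s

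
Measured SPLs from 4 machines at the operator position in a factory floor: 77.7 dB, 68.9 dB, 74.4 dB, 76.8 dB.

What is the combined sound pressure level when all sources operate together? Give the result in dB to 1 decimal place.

Σ 10^(Lᵢ/10) = 1.421e+08.
Back to dB: 10·log₁₀ Σ = 81.5 dB.

81.5 dB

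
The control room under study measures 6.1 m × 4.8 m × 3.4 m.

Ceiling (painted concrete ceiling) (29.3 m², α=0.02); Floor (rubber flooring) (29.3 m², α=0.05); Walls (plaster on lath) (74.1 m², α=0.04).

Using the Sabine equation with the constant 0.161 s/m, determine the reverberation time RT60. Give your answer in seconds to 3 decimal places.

3.196 s

Summing Sᵢαᵢ: 0.586 + 1.465 + 2.964 → A = 5.015 sabins.
V = 6.1·4.8·3.4 = 99.552 m³.
RT60 = 0.161 · V / A = 0.161 × 99.552 / 5.015 = 3.196 s.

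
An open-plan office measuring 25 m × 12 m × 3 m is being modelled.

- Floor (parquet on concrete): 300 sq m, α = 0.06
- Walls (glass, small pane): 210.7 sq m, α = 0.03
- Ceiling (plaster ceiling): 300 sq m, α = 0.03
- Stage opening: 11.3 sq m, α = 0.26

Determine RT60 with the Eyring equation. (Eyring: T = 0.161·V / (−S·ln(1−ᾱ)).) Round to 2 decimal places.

Total surface area S = 300 + 210.7 + 300 + 11.3 = 822.0 sq m.
Absorption A = 300·0.06 + 210.7·0.03 + 300·0.03 + 11.3·0.26 = 36.259 sabins.
Mean coefficient ᾱ = A/S = 0.0441.
Eyring denominator: −S ln(1−ᾱ) = 37.074.
V = 25 × 12 × 3 = 900 m³.
T = 0.161·V/[−S·ln(1−ᾱ)] = 0.161·900/37.074 = 3.91 s.

3.91 seconds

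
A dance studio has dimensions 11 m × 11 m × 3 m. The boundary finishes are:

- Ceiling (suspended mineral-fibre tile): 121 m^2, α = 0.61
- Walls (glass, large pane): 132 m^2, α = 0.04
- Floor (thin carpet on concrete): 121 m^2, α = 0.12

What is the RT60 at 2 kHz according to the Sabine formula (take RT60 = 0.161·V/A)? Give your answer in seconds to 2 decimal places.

Summing Sᵢαᵢ: 73.810 + 5.280 + 14.520 → A = 93.610 sabins.
V = 11·11·3 = 363 m³.
RT60 = 0.161 · V / A = 0.161 × 363 / 93.610 = 0.62 s.

0.62 seconds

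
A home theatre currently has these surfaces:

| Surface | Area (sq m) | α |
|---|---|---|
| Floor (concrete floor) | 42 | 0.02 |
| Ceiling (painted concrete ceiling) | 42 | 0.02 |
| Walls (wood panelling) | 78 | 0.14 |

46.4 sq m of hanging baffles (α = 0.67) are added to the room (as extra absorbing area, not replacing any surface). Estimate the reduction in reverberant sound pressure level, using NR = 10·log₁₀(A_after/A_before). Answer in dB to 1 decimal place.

5.4 dB

Total absorption A_before = 42*0.02 + 42*0.02 + 78*0.14
  = 0.840 + 0.840 + 10.920 = 12.600 sq m sabins.
Added absorption = 46.4 × 0.67 = 31.088 sabins.
New total A_after = 43.688 sabins.
Reduction = 10 log₁₀(A_after/A_before) = 10 log₁₀(3.4673) = 5.4 dB.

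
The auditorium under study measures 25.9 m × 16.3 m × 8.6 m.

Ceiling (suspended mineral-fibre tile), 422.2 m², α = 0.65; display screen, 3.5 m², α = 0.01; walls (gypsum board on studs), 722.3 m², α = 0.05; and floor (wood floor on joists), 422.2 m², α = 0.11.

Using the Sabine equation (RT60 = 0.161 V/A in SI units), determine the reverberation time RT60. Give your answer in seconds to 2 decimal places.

Summing Sᵢαᵢ: 274.430 + 0.035 + 36.115 + 46.442 → A = 357.022 sabins.
V = 25.9·16.3·8.6 = 3630.662 m³.
Sabine: RT60 = 0.161 × 3630.662 / 357.022 = 1.64 s.

1.64 sec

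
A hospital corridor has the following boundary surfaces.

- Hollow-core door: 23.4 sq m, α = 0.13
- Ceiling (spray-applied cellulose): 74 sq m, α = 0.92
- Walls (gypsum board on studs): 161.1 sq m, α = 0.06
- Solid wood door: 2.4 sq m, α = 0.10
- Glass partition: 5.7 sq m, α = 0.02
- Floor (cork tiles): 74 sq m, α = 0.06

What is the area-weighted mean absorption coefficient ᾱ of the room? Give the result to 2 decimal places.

Total surface area S = 340.6 sq m.
A = 23.4·0.13 + 74·0.92 + 161.1·0.06 + 2.4·0.10 + 5.7·0.02 + 74·0.06 = 85.582 sabins.
ᾱ = 85.582 / 340.6 = 0.25.

0.25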